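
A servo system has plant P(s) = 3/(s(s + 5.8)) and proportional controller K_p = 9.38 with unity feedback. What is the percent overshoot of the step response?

Closed-loop characteristic equation: s² + 5.8s + 28.14 = 0, so ω_n = 5.305 rad/s and ζ = 5.8/(2·5.305) = 0.5467.
%OS = 100·exp(−πζ/√(1−ζ²)) = 100·exp(−π·0.5467/√0.7011) = 12.9%.

12.9%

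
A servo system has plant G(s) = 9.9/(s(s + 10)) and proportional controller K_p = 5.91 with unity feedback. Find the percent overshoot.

Closed-loop characteristic equation: s² + 10s + 58.51 = 0, so ω_n = 7.649 rad/s and ζ = 10/(2·7.649) = 0.6537.
%OS = 100·exp(−πζ/√(1−ζ²)) = 100·exp(−π·0.6537/√0.5727) = 6.63%.

6.63%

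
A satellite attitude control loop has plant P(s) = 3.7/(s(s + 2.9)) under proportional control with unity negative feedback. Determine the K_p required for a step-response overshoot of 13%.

From %OS = 100·exp(−πζ/√(1−ζ²)) = 13%, ζ = −ln(0.13)/√(π²+ln²(0.13)) = 0.5446.
Characteristic equation s² + 2.9s + 3.7K_p = 0 gives ζ = 2.9/(2√(3.7K_p)).
Setting ζ = 0.5446: √(3.7K_p) = 2.9/(2·0.5446) = 2.662, so K_p = 7.088/3.7 = 1.92.

K_p = 1.92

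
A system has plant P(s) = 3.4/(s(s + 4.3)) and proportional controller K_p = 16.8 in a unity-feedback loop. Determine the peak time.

From 1 + K_pP(s) = 0: s² + 4.3s + 57.12 = 0 ⇒ ω_n = 7.558, ζ = 0.2845.
Damped frequency ω_d = ω_n√(1−ζ²) = 7.246 rad/s, so peak time T_p = π/ω_d = 0.434 s.

T_p = 0.434 s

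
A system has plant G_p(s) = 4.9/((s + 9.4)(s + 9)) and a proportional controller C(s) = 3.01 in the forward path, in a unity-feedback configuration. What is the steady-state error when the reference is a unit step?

0.852

The loop is type 0. Static position error constant K_pos = C(0)·G_p(0) = 3.01·0.05792 = 0.1743.
Steady-state error to a unit step: e_ss = 1/(1+K_pos) = 1/1.174 = 0.852.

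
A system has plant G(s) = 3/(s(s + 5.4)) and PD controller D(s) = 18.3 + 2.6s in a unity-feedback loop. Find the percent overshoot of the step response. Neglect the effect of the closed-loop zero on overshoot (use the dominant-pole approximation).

0.212%

Forward path: (18.3 + 2.6s)·3/(s(s+5.4)). The closed-loop characteristic equation is s² + (5.4 + 3·2.6)s + 3·18.3 = 0.
That is s² + 13.2s + 54.9 = 0, so ω_n = 7.409 rad/s and ζ = 13.2/(2·7.409) = 0.8908.
%OS = 100·exp(−πζ/√(1−ζ²)) = 0.212%.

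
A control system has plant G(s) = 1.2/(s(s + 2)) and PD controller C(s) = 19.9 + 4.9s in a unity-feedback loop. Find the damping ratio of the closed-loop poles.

ζ = 0.806

Forward path: (19.9 + 4.9s)·1.2/(s(s+2)). The closed-loop characteristic equation is s² + (2 + 1.2·4.9)s + 1.2·19.9 = 0.
That is s² + 7.88s + 23.88 = 0, so ω_n = 4.887 rad/s and ζ = 7.88/(2·4.887) = 0.8063.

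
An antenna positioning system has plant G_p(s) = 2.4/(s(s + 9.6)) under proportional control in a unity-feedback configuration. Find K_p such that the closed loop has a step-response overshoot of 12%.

From %OS = 100·exp(−πζ/√(1−ζ²)) = 12%, ζ = −ln(0.12)/√(π²+ln²(0.12)) = 0.5594.
Characteristic equation s² + 9.6s + 2.4K_p = 0 gives ζ = 9.6/(2√(2.4K_p)).
Setting ζ = 0.5594: √(2.4K_p) = 9.6/(2·0.5594) = 8.58, so K_p = 73.62/2.4 = 30.7.

K_p = 30.7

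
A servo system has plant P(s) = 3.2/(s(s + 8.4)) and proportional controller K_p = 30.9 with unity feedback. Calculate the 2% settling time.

The closed-loop denominator s² + 8.4s + 98.88 gives ω_n = √98.88 = 9.944 and ζ = 8.4/(2ω_n) = 0.4224.
2% settling time T_s ≈ 4/(ζω_n) = 4/4.2 = 0.952 s.

T_s ≈ 0.952 s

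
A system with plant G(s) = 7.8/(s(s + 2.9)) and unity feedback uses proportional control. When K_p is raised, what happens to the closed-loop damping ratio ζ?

decrease

ζ = 2.9/(2√(7.8K_p)); increasing K_p raises the denominator, so ζ falls.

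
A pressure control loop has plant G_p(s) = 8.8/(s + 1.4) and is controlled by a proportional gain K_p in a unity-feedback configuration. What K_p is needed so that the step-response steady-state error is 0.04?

Steady-state error for a unit step on this type-0 loop is 1/(1 + K_p·G_p(0)).
G_p(0) = 6.286. Require 1/(1 + K_p·6.286) = 0.04, so 1 + 6.286·K_p = 25.
K_p = (25 − 1)/6.286 = 3.82.

K_p = 3.82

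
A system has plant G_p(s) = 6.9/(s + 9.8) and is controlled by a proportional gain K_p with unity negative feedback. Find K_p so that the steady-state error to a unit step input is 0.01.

The loop is type 0, so e_ss(step) = 1/(1 + K_pos) with K_pos = K_p·G_p(0).
G_p(0) = 0.7041. Require 1/(1 + K_p·0.7041) = 0.01, so 1 + 0.7041·K_p = 100.
K_p = (100 − 1)/0.7041 = 141.

K_p = 141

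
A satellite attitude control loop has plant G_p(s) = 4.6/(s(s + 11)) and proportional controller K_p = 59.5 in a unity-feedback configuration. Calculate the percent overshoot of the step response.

33%

Closed-loop characteristic equation: s² + 11s + 273.7 = 0, so ω_n = 16.54 rad/s and ζ = 11/(2·16.54) = 0.3324.
%OS = 100·exp(−πζ/√(1−ζ²)) = 100·exp(−π·0.3324/√0.8895) = 33%.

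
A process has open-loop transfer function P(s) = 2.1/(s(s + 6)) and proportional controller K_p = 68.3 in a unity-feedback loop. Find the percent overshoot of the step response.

Closed-loop characteristic equation: s² + 6s + 143.4 = 0, so ω_n = 11.98 rad/s and ζ = 6/(2·11.98) = 0.2505.
%OS = 100·exp(−πζ/√(1−ζ²)) = 100·exp(−π·0.2505/√0.9373) = 44.4%.

44.4%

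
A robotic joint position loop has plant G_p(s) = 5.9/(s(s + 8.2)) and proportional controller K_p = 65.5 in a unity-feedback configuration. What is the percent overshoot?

The closed-loop denominator s² + 8.2s + 386.5 gives ω_n = √386.5 = 19.66 and ζ = 8.2/(2ω_n) = 0.2086.
%OS = 100·exp(−πζ/√(1−ζ²)) = 100·exp(−π·0.2086/√0.9565) = 51.2%.

51.2%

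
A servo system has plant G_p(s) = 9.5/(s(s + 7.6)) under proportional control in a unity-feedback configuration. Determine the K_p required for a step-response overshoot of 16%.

K_p = 5.99

From %OS = 100·exp(−πζ/√(1−ζ²)) = 16%, ζ = −ln(0.16)/√(π²+ln²(0.16)) = 0.5039.
Characteristic equation s² + 7.6s + 9.5K_p = 0 gives ζ = 7.6/(2√(9.5K_p)).
Setting ζ = 0.5039: √(9.5K_p) = 7.6/(2·0.5039) = 7.542, so K_p = 56.88/9.5 = 5.99.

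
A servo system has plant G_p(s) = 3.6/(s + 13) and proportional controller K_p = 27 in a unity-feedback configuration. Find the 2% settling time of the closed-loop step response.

Closed-loop transfer function: T(s) = K_p·G_p(s)/(1 + K_p·G_p(s)) = 97.2/(s + 13 + 97.2) = 97.2/(s + 110.2).
Time constant τ = 1/110.2 = 0.009074 s, so the 2% settling time is about 4τ = 0.0363 s.

T_s ≈ 0.0363 s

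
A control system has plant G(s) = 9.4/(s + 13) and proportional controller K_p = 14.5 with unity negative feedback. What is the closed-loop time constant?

τ = 0.0067 s

Closed-loop transfer function: T(s) = K_p·G(s)/(1 + K_p·G(s)) = 136.3/(s + 13 + 136.3) = 136.3/(s + 149.3).
Time constant τ = 1/149.3 = 0.0067 s.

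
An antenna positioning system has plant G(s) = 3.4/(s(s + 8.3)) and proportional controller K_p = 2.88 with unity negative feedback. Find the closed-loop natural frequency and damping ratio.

1 + K_p·G(s) = 0 gives s² + 8.3s + 9.792 = 0.
Matching s² + 2ζω_n s + ω_n²: ω_n = √9.792 = 3.129 rad/s and 2ζω_n = 8.3, so ζ = 8.3/(2·3.129) = 1.33.

ω_n = 3.13 rad/s, ζ = 1.33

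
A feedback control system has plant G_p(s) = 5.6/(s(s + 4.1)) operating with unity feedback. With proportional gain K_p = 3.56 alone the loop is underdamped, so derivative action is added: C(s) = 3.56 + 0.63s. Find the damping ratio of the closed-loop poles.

Forward path: (3.56 + 0.63s)·5.6/(s(s+4.1)). The closed-loop characteristic equation is s² + (4.1 + 5.6·0.63)s + 5.6·3.56 = 0.
That is s² + 7.628s + 19.94 = 0, so ω_n = 4.465 rad/s and ζ = 7.628/(2·4.465) = 0.8542.

ζ = 0.854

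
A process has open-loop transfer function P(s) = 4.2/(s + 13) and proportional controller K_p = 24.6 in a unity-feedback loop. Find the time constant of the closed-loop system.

τ = 0.0086 s

Closed-loop transfer function: T(s) = K_p·P(s)/(1 + K_p·P(s)) = 103.3/(s + 13 + 103.3) = 103.3/(s + 116.3).
Time constant τ = 1/116.3 = 0.0086 s.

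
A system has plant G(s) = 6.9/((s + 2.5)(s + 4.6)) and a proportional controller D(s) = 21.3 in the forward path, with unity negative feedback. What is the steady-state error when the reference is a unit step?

The loop is type 0. Static position error constant K_pos = D(0)·G(0) = 21.3·0.6 = 12.78.
Steady-state error to a unit step: e_ss = 1/(1+K_pos) = 1/13.78 = 0.0726.

0.0726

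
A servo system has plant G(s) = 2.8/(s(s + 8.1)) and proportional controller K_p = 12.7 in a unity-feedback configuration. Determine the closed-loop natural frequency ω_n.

1 + K_p·G(s) = 0 gives s² + 8.1s + 35.56 = 0.
Matching s² + 2ζω_n s + ω_n²: ω_n = √35.56 = 5.963 rad/s and 2ζω_n = 8.1, so ζ = 8.1/(2·5.963) = 0.679.

ω_n = 5.96 rad/s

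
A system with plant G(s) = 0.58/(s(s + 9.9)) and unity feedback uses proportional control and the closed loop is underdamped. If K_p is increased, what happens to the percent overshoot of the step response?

increase

ζ = 9.9/(2√(0.58K_p)) decreases as K_p grows; lower damping means more overshoot.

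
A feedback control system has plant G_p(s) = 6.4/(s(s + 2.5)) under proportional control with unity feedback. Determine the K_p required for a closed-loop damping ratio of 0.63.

Closed-loop characteristic equation: s² + 2.5s + K_p·6.4 = 0.
So ω_n = √(6.4K_p) and 2ζω_n = 2.5, giving ζ = 2.5/(2√(6.4K_p)).
Setting ζ = 0.63: √(6.4K_p) = 2.5/(2·0.63) = 1.984, so K_p = 3.937/6.4 = 0.615.

K_p = 0.615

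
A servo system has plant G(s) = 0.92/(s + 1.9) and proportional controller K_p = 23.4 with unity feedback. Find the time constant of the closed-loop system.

τ = 0.0427 s

Closed-loop transfer function: T(s) = K_p·G(s)/(1 + K_p·G(s)) = 21.53/(s + 1.9 + 21.53) = 21.53/(s + 23.43).
Time constant τ = 1/23.43 = 0.0427 s.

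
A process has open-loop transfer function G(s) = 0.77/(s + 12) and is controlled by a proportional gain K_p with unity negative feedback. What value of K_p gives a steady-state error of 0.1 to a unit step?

K_p = 140

For a type-0 loop with proportional control, e_ss = 1/(1 + K_p·G(0)).
G(0) = 0.06417. Require 1/(1 + K_p·0.06417) = 0.1, so 1 + 0.06417·K_p = 10.
K_p = (10 − 1)/0.06417 = 140.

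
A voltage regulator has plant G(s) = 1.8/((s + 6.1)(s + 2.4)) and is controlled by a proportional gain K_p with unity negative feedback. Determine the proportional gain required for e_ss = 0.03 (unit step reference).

For a type-0 loop with proportional control, e_ss = 1/(1 + K_p·G(0)).
G(0) = 0.123. Require 1/(1 + K_p·0.123) = 0.03, so 1 + 0.123·K_p = 33.33.
K_p = (33.33 − 1)/0.123 = 263.

K_p = 263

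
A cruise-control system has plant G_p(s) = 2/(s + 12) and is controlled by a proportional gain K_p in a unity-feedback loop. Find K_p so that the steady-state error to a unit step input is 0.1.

K_p = 54

Steady-state error for a unit step on this type-0 loop is 1/(1 + K_p·G_p(0)).
G_p(0) = 0.1667. Require 1/(1 + K_p·0.1667) = 0.1, so 1 + 0.1667·K_p = 10.
K_p = (10 − 1)/0.1667 = 54.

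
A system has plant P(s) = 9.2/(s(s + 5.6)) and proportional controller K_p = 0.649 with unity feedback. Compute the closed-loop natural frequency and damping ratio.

ω_n = 2.44 rad/s, ζ = 1.15

1 + K_p·P(s) = 0 gives s² + 5.6s + 5.971 = 0.
Matching s² + 2ζω_n s + ω_n²: ω_n = √5.971 = 2.444 rad/s and 2ζω_n = 5.6, so ζ = 5.6/(2·2.444) = 1.15.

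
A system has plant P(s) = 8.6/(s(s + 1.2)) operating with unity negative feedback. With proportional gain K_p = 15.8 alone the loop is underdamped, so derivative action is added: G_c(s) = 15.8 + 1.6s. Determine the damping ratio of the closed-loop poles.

ζ = 0.642

Forward path: (15.8 + 1.6s)·8.6/(s(s+1.2)). The closed-loop characteristic equation is s² + (1.2 + 8.6·1.6)s + 8.6·15.8 = 0.
That is s² + 14.96s + 135.9 = 0, so ω_n = 11.66 rad/s and ζ = 14.96/(2·11.66) = 0.6417.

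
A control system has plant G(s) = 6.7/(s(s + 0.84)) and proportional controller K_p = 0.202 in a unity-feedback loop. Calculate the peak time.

T_p = 2.9 s

Closed-loop characteristic equation: s² + 0.84s + 1.353 = 0, so ω_n = 1.163 rad/s and ζ = 0.84/(2·1.163) = 0.361.
Damped frequency ω_d = ω_n√(1−ζ²) = 1.085 rad/s, so peak time T_p = π/ω_d = 2.9 s.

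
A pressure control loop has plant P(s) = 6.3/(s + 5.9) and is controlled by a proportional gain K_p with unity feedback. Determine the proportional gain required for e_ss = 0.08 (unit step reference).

The loop is type 0, so e_ss(step) = 1/(1 + K_pos) with K_pos = K_p·P(0).
P(0) = 1.068. Require 1/(1 + K_p·1.068) = 0.08, so 1 + 1.068·K_p = 12.5.
K_p = (12.5 − 1)/1.068 = 10.8.

K_p = 10.8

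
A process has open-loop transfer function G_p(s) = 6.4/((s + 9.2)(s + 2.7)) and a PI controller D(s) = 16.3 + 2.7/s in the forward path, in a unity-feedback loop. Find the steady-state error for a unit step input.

The open loop D(s)G_p(s) has a pole at the origin (type 1), so the static position error constant is infinite and e_ss = 1/(1+∞) = 0.

0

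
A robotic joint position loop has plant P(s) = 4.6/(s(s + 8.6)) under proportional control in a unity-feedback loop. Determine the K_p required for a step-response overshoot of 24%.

From %OS = 100·exp(−πζ/√(1−ζ²)) = 24%, ζ = −ln(0.24)/√(π²+ln²(0.24)) = 0.4136.
Characteristic equation s² + 8.6s + 4.6K_p = 0 gives ζ = 8.6/(2√(4.6K_p)).
Setting ζ = 0.4136: √(4.6K_p) = 8.6/(2·0.4136) = 10.4, so K_p = 108.1/4.6 = 23.5.

K_p = 23.5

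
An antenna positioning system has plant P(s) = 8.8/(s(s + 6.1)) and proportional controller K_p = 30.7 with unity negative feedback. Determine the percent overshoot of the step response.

55.3%

The closed-loop denominator s² + 6.1s + 270.2 gives ω_n = √270.2 = 16.44 and ζ = 6.1/(2ω_n) = 0.1856.
%OS = 100·exp(−πζ/√(1−ζ²)) = 100·exp(−π·0.1856/√0.9656) = 55.3%.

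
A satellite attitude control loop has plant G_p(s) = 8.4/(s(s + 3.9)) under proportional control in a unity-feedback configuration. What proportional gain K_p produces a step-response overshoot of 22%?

K_p = 2.4

From %OS = 100·exp(−πζ/√(1−ζ²)) = 22%, ζ = −ln(0.22)/√(π²+ln²(0.22)) = 0.4342.
Characteristic equation s² + 3.9s + 8.4K_p = 0 gives ζ = 3.9/(2√(8.4K_p)).
Setting ζ = 0.4342: √(8.4K_p) = 3.9/(2·0.4342) = 4.491, so K_p = 20.17/8.4 = 2.4.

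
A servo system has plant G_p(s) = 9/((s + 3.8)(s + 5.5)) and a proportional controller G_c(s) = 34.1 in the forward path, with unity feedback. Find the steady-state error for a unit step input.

0.0638

The loop is type 0. Static position error constant K_pos = G_c(0)·G_p(0) = 34.1·0.4306 = 14.68.
Steady-state error to a unit step: e_ss = 1/(1+K_pos) = 1/15.68 = 0.0638.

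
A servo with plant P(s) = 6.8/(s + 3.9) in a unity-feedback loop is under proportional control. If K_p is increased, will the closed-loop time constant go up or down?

decrease

Closed-loop pole is at s = −(3.9+K_p·6.8); larger K_p moves it further left, so τ = 1/(3.9+K_p·6.8) decreases.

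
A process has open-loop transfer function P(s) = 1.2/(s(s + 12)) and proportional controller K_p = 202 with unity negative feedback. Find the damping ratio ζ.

ζ = 0.385

1 + K_p·P(s) = 0 gives s² + 12s + 242.4 = 0.
Matching s² + 2ζω_n s + ω_n²: ω_n = √242.4 = 15.57 rad/s and 2ζω_n = 12, so ζ = 12/(2·15.57) = 0.385.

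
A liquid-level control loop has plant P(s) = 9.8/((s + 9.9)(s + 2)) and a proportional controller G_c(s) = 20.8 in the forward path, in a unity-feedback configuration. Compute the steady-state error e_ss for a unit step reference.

0.0885

The loop is type 0. Static position error constant K_pos = G_c(0)·P(0) = 20.8·0.4949 = 10.29.
Steady-state error to a unit step: e_ss = 1/(1+K_pos) = 1/11.29 = 0.0885.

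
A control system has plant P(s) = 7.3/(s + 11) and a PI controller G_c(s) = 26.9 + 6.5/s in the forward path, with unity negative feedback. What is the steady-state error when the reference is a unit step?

The open loop G_c(s)P(s) has a pole at the origin (type 1), so the static position error constant is infinite and e_ss = 1/(1+∞) = 0.

0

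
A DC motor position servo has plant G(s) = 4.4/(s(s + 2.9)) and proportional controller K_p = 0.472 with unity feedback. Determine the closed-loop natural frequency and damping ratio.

ω_n = 1.44 rad/s, ζ = 1.01

The closed-loop denominator is s(s+2.9) + 0.472·4.4 = s² + 2.9s + 2.077.
So ω_n² = 2.077 ⇒ ω_n = 1.441 rad/s, and ζ = 2.9/(2ω_n) = 1.01.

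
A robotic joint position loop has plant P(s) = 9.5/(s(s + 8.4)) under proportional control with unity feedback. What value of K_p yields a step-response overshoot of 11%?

K_p = 5.62

From %OS = 100·exp(−πζ/√(1−ζ²)) = 11%, ζ = −ln(0.11)/√(π²+ln²(0.11)) = 0.5749.
Characteristic equation s² + 8.4s + 9.5K_p = 0 gives ζ = 8.4/(2√(9.5K_p)).
Setting ζ = 0.5749: √(9.5K_p) = 8.4/(2·0.5749) = 7.306, so K_p = 53.37/9.5 = 5.62.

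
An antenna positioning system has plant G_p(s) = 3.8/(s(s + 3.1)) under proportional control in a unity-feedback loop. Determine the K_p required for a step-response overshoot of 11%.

From %OS = 100·exp(−πζ/√(1−ζ²)) = 11%, ζ = −ln(0.11)/√(π²+ln²(0.11)) = 0.5749.
Characteristic equation s² + 3.1s + 3.8K_p = 0 gives ζ = 3.1/(2√(3.8K_p)).
Setting ζ = 0.5749: √(3.8K_p) = 3.1/(2·0.5749) = 2.696, so K_p = 7.269/3.8 = 1.91.

K_p = 1.91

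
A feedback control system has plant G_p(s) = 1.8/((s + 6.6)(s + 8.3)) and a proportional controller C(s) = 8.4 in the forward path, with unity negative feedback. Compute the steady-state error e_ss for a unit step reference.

The loop is type 0. Static position error constant K_pos = C(0)·G_p(0) = 8.4·0.03286 = 0.276.
Steady-state error to a unit step: e_ss = 1/(1+K_pos) = 1/1.276 = 0.784.

0.784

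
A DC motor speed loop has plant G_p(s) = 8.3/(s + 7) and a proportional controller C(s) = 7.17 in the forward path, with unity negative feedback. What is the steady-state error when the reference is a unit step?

0.105

The loop is type 0. Static position error constant K_pos = C(0)·G_p(0) = 7.17·1.186 = 8.502.
Steady-state error to a unit step: e_ss = 1/(1+K_pos) = 1/9.502 = 0.105.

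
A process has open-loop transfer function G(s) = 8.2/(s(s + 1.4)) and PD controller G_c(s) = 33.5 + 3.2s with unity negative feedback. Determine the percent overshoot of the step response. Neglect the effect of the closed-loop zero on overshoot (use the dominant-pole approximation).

Forward path: (33.5 + 3.2s)·8.2/(s(s+1.4)). The closed-loop characteristic equation is s² + (1.4 + 8.2·3.2)s + 8.2·33.5 = 0.
That is s² + 27.64s + 274.7 = 0, so ω_n = 16.57 rad/s and ζ = 27.64/(2·16.57) = 0.8338.
%OS = 100·exp(−πζ/√(1−ζ²)) = 0.869%.

0.869%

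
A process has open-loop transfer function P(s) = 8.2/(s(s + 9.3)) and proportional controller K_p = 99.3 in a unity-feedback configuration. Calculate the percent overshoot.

59.5%

Closed-loop characteristic equation: s² + 9.3s + 814.3 = 0, so ω_n = 28.54 rad/s and ζ = 9.3/(2·28.54) = 0.163.
%OS = 100·exp(−πζ/√(1−ζ²)) = 100·exp(−π·0.163/√0.9734) = 59.5%.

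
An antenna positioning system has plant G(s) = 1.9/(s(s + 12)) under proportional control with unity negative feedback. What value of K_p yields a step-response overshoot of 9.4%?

From %OS = 100·exp(−πζ/√(1−ζ²)) = 9.4%, ζ = −ln(0.094)/√(π²+ln²(0.094)) = 0.6013.
Characteristic equation s² + 12s + 1.9K_p = 0 gives ζ = 12/(2√(1.9K_p)).
Setting ζ = 0.6013: √(1.9K_p) = 12/(2·0.6013) = 9.978, so K_p = 99.55/1.9 = 52.4.

K_p = 52.4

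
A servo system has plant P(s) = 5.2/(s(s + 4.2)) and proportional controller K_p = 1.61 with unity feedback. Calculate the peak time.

T_p = 1.58 s

The closed-loop denominator s² + 4.2s + 8.372 gives ω_n = √8.372 = 2.893 and ζ = 4.2/(2ω_n) = 0.7258.
Damped frequency ω_d = ω_n√(1−ζ²) = 1.99 rad/s, so peak time T_p = π/ω_d = 1.58 s.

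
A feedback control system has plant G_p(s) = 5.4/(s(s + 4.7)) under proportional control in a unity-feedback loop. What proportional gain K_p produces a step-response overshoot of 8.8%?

From %OS = 100·exp(−πζ/√(1−ζ²)) = 8.8%, ζ = −ln(0.088)/√(π²+ln²(0.088)) = 0.6119.
Characteristic equation s² + 4.7s + 5.4K_p = 0 gives ζ = 4.7/(2√(5.4K_p)).
Setting ζ = 0.6119: √(5.4K_p) = 4.7/(2·0.6119) = 3.841, so K_p = 14.75/5.4 = 2.73.

K_p = 2.73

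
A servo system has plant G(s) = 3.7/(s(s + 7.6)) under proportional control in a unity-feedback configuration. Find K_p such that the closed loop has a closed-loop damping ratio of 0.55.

K_p = 12.9

Closed-loop characteristic equation: s² + 7.6s + K_p·3.7 = 0.
So ω_n = √(3.7K_p) and 2ζω_n = 7.6, giving ζ = 7.6/(2√(3.7K_p)).
Setting ζ = 0.55: √(3.7K_p) = 7.6/(2·0.55) = 6.909, so K_p = 47.74/3.7 = 12.9.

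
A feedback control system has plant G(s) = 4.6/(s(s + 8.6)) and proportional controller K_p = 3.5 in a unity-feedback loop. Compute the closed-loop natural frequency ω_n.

ω_n = 4.01 rad/s

1 + K_p·G(s) = 0 gives s² + 8.6s + 16.1 = 0.
So ω_n² = 16.1 ⇒ ω_n = 4.012 rad/s, and ζ = 8.6/(2ω_n) = 1.07.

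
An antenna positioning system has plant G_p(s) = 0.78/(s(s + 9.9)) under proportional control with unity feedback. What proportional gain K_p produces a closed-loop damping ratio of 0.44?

Closed-loop characteristic equation: s² + 9.9s + K_p·0.78 = 0.
So ω_n = √(0.78K_p) and 2ζω_n = 9.9, giving ζ = 9.9/(2√(0.78K_p)).
Setting ζ = 0.44: √(0.78K_p) = 9.9/(2·0.44) = 11.25, so K_p = 126.6/0.78 = 162.

K_p = 162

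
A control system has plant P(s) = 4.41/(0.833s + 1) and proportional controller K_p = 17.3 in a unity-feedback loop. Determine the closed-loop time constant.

τ = 0.0108 s

Closed loop: T(s) = K_p·P/(1+K_p·P) = 76.29/(0.833s + 1 + 76.29), with pole at s = −(1 + 76.29)/0.833 = −92.79.
Closed-loop time constant τ = 1/92.79 = 0.0108 s.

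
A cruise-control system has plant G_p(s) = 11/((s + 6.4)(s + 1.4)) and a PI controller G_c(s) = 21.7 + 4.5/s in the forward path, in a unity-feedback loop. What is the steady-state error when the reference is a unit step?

0

The open loop G_c(s)G_p(s) has a pole at the origin (type 1), so the static position error constant is infinite and e_ss = 1/(1+∞) = 0.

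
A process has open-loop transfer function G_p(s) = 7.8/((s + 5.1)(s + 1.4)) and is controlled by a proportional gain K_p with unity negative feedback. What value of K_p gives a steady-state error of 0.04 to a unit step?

K_p = 22

For a type-0 loop with proportional control, e_ss = 1/(1 + K_p·G_p(0)).
G_p(0) = 1.092. Require 1/(1 + K_p·1.092) = 0.04, so 1 + 1.092·K_p = 25.
K_p = (25 − 1)/1.092 = 22.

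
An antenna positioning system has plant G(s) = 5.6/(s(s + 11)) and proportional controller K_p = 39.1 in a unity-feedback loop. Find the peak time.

Closed-loop characteristic equation: s² + 11s + 219 = 0, so ω_n = 14.8 rad/s and ζ = 11/(2·14.8) = 0.3717.
Damped frequency ω_d = ω_n√(1−ζ²) = 13.74 rad/s, so peak time T_p = π/ω_d = 0.229 s.

T_p = 0.229 s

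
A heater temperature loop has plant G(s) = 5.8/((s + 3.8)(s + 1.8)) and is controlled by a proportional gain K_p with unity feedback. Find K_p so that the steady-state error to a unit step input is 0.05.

K_p = 22.4

For a type-0 loop with proportional control, e_ss = 1/(1 + K_p·G(0)).
G(0) = 0.848. Require 1/(1 + K_p·0.848) = 0.05, so 1 + 0.848·K_p = 20.
K_p = (20 − 1)/0.848 = 22.4.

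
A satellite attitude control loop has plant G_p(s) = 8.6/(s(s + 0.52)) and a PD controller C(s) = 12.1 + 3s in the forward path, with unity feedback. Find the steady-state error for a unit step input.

0

The open loop C(s)G_p(s) has a pole at the origin (type 1), so the static position error constant is infinite and e_ss = 1/(1+∞) = 0.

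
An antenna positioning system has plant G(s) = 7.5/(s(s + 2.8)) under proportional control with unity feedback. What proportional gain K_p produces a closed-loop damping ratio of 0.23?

Closed-loop characteristic equation: s² + 2.8s + K_p·7.5 = 0.
So ω_n = √(7.5K_p) and 2ζω_n = 2.8, giving ζ = 2.8/(2√(7.5K_p)).
Setting ζ = 0.23: √(7.5K_p) = 2.8/(2·0.23) = 6.087, so K_p = 37.05/7.5 = 4.94.

K_p = 4.94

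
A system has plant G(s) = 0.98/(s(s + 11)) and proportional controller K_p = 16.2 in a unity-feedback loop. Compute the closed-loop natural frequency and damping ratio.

ω_n = 3.98 rad/s, ζ = 1.38

The closed-loop denominator is s(s+11) + 16.2·0.98 = s² + 11s + 15.88.
Matching s² + 2ζω_n s + ω_n²: ω_n = √15.88 = 3.984 rad/s and 2ζω_n = 11, so ζ = 11/(2·3.984) = 1.38.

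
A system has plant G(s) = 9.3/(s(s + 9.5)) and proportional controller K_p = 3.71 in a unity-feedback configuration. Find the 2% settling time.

The closed-loop denominator s² + 9.5s + 34.5 gives ω_n = √34.5 = 5.874 and ζ = 9.5/(2ω_n) = 0.8087.
2% settling time T_s ≈ 4/(ζω_n) = 4/4.75 = 0.842 s.

T_s ≈ 0.842 s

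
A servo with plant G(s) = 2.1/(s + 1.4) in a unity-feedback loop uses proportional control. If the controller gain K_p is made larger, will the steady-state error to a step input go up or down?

decrease

e_ss = 1/(1 + K_p·G(0)); a larger K_p raises the denominator, so e_ss decreases.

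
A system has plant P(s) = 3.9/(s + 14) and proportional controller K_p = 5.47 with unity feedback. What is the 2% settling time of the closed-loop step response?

T_s ≈ 0.113 s

Closed-loop transfer function: T(s) = K_p·P(s)/(1 + K_p·P(s)) = 21.33/(s + 14 + 21.33) = 21.33/(s + 35.33).
Time constant τ = 1/35.33 = 0.0283 s, so the 2% settling time is about 4τ = 0.113 s.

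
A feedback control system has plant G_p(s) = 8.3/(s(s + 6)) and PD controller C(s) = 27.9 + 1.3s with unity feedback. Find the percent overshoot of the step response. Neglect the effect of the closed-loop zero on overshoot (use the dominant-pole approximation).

Forward path: (27.9 + 1.3s)·8.3/(s(s+6)). The closed-loop characteristic equation is s² + (6 + 8.3·1.3)s + 8.3·27.9 = 0.
That is s² + 16.79s + 231.6 = 0, so ω_n = 15.22 rad/s and ζ = 16.79/(2·15.22) = 0.5517.
%OS = 100·exp(−πζ/√(1−ζ²)) = 12.5%.

12.5%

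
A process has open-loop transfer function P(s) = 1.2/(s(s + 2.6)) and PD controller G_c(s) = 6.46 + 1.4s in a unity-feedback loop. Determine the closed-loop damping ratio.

ζ = 0.769

Forward path: (6.46 + 1.4s)·1.2/(s(s+2.6)). The closed-loop characteristic equation is s² + (2.6 + 1.2·1.4)s + 1.2·6.46 = 0.
That is s² + 4.28s + 7.752 = 0, so ω_n = 2.784 rad/s and ζ = 4.28/(2·2.784) = 0.7686.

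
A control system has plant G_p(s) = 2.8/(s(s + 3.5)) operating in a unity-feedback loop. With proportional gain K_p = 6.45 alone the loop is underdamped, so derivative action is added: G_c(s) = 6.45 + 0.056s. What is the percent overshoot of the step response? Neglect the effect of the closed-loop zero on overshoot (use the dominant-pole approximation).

22.4%

Forward path: (6.45 + 0.056s)·2.8/(s(s+3.5)). The closed-loop characteristic equation is s² + (3.5 + 2.8·0.056)s + 2.8·6.45 = 0.
That is s² + 3.657s + 18.06 = 0, so ω_n = 4.25 rad/s and ζ = 3.657/(2·4.25) = 0.4302.
%OS = 100·exp(−πζ/√(1−ζ²)) = 22.4%.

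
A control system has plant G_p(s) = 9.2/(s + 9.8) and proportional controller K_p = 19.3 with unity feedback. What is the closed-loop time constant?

Closed-loop transfer function: T(s) = K_p·G_p(s)/(1 + K_p·G_p(s)) = 177.6/(s + 9.8 + 177.6) = 177.6/(s + 187.4).
Time constant τ = 1/187.4 = 0.00534 s.

τ = 0.00534 s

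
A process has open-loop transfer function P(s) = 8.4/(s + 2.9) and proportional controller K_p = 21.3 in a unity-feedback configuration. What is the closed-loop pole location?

s = -181.8

Closed-loop transfer function: T(s) = K_p·P(s)/(1 + K_p·P(s)) = 178.9/(s + 2.9 + 178.9) = 178.9/(s + 181.8).
The closed-loop pole is at s = −181.8.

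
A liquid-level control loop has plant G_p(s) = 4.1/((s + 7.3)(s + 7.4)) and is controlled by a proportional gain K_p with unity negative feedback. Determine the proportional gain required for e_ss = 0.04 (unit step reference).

K_p = 316

For a type-0 loop with proportional control, e_ss = 1/(1 + K_p·G_p(0)).
G_p(0) = 0.0759. Require 1/(1 + K_p·0.0759) = 0.04, so 1 + 0.0759·K_p = 25.
K_p = (25 − 1)/0.0759 = 316.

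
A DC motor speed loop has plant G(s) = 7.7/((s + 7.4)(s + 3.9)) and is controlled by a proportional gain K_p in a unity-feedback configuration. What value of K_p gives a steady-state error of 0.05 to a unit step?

K_p = 71.2

For a type-0 loop with proportional control, e_ss = 1/(1 + K_p·G(0)).
G(0) = 0.2668. Require 1/(1 + K_p·0.2668) = 0.05, so 1 + 0.2668·K_p = 20.
K_p = (20 − 1)/0.2668 = 71.2.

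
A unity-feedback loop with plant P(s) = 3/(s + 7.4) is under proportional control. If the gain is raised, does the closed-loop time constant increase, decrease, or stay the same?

decrease

The closed-loop bandwidth 7.4+K_p·3 grows with K_p, so τ shrinks.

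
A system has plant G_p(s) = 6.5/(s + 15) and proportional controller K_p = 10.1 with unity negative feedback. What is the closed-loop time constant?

τ = 0.0124 s

Closed-loop transfer function: T(s) = K_p·G_p(s)/(1 + K_p·G_p(s)) = 65.65/(s + 15 + 65.65) = 65.65/(s + 80.65).
Time constant τ = 1/80.65 = 0.0124 s.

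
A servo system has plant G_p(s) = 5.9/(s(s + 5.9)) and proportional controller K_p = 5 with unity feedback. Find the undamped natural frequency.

The closed-loop denominator is s(s+5.9) + 5·5.9 = s² + 5.9s + 29.5.
So ω_n² = 29.5 ⇒ ω_n = 5.431 rad/s, and ζ = 5.9/(2ω_n) = 0.543.

ω_n = 5.43 rad/s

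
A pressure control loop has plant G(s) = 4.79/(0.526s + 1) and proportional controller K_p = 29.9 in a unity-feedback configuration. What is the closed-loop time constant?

Closed loop: T(s) = K_p·G/(1+K_p·G) = 143.2/(0.526s + 1 + 143.2), with pole at s = −(1 + 143.2)/0.526 = −274.2.
Closed-loop time constant τ = 1/274.2 = 0.00365 s.

τ = 0.00365 s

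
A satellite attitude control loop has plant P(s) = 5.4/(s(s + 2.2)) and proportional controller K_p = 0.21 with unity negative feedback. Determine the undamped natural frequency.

With unity feedback the closed-loop characteristic equation is s² + 2.2s + 0.21·5.4 = s² + 2.2s + 1.134 = 0.
So ω_n² = 1.134 ⇒ ω_n = 1.065 rad/s, and ζ = 2.2/(2ω_n) = 1.03.

ω_n = 1.06 rad/s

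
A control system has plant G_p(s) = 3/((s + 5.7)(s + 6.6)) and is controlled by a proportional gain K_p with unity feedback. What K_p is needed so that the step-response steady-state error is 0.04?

The loop is type 0, so e_ss(step) = 1/(1 + K_pos) with K_pos = K_p·G_p(0).
G_p(0) = 0.07974. Require 1/(1 + K_p·0.07974) = 0.04, so 1 + 0.07974·K_p = 25.
K_p = (25 − 1)/0.07974 = 301.

K_p = 301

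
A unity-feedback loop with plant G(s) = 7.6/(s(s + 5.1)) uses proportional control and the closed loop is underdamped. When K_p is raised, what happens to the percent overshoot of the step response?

increase

ζ = 5.1/(2√(7.6K_p)) decreases as K_p grows; lower damping means more overshoot.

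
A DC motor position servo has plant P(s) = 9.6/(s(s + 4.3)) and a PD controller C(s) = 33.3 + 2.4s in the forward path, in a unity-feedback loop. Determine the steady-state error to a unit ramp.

The loop has one pole at the origin (type 1). Velocity error constant K_v = lim_{s→0} s·C(s)P(s) = 33.3·9.6/4.3 = 74.34.
Steady-state error to a unit ramp: e_ss = 1/K_v = 0.0135.

0.0135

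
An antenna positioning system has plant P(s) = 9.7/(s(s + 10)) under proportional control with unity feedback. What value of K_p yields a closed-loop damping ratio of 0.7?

Closed-loop characteristic equation: s² + 10s + K_p·9.7 = 0.
So ω_n = √(9.7K_p) and 2ζω_n = 10, giving ζ = 10/(2√(9.7K_p)).
Setting ζ = 0.7: √(9.7K_p) = 10/(2·0.7) = 7.143, so K_p = 51.02/9.7 = 5.26.

K_p = 5.26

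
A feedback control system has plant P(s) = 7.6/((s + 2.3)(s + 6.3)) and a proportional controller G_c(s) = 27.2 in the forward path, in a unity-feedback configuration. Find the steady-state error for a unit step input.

The loop is type 0. Static position error constant K_pos = G_c(0)·P(0) = 27.2·0.5245 = 14.27.
Steady-state error to a unit step: e_ss = 1/(1+K_pos) = 1/15.27 = 0.0655.

0.0655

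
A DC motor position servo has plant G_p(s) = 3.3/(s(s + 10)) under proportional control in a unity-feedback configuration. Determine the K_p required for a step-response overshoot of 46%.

From %OS = 100·exp(−πζ/√(1−ζ²)) = 46%, ζ = −ln(0.46)/√(π²+ln²(0.46)) = 0.24.
Characteristic equation s² + 10s + 3.3K_p = 0 gives ζ = 10/(2√(3.3K_p)).
Setting ζ = 0.24: √(3.3K_p) = 10/(2·0.24) = 20.84, so K_p = 434.2/3.3 = 132.

K_p = 132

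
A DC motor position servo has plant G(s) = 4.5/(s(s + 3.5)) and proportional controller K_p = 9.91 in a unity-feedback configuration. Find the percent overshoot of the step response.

Closed-loop characteristic equation: s² + 3.5s + 44.59 = 0, so ω_n = 6.678 rad/s and ζ = 3.5/(2·6.678) = 0.2621.
%OS = 100·exp(−πζ/√(1−ζ²)) = 100·exp(−π·0.2621/√0.9313) = 42.6%.

42.6%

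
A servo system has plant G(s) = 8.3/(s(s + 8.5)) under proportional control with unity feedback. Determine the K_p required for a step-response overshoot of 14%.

K_p = 7.73

From %OS = 100·exp(−πζ/√(1−ζ²)) = 14%, ζ = −ln(0.14)/√(π²+ln²(0.14)) = 0.5305.
Characteristic equation s² + 8.5s + 8.3K_p = 0 gives ζ = 8.5/(2√(8.3K_p)).
Setting ζ = 0.5305: √(8.3K_p) = 8.5/(2·0.5305) = 8.011, so K_p = 64.18/8.3 = 7.73.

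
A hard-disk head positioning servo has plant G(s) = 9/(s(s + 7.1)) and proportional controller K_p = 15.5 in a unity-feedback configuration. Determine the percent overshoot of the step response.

37.2%

Closed-loop characteristic equation: s² + 7.1s + 139.5 = 0, so ω_n = 11.81 rad/s and ζ = 7.1/(2·11.81) = 0.3006.
%OS = 100·exp(−πζ/√(1−ζ²)) = 100·exp(−π·0.3006/√0.9097) = 37.2%.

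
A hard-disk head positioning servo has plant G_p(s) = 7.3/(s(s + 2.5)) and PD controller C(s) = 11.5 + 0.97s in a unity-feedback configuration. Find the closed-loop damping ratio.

ζ = 0.523

Forward path: (11.5 + 0.97s)·7.3/(s(s+2.5)). The closed-loop characteristic equation is s² + (2.5 + 7.3·0.97)s + 7.3·11.5 = 0.
That is s² + 9.581s + 83.95 = 0, so ω_n = 9.162 rad/s and ζ = 9.581/(2·9.162) = 0.5228.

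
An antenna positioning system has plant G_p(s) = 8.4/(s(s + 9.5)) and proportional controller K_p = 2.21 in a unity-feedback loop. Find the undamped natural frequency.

ω_n = 4.31 rad/s

The closed-loop denominator is s(s+9.5) + 2.21·8.4 = s² + 9.5s + 18.56.
Matching s² + 2ζω_n s + ω_n²: ω_n = √18.56 = 4.309 rad/s and 2ζω_n = 9.5, so ζ = 9.5/(2·4.309) = 1.1.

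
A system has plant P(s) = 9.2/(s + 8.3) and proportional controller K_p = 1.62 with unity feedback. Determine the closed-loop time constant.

τ = 0.0431 s

Closed-loop transfer function: T(s) = K_p·P(s)/(1 + K_p·P(s)) = 14.9/(s + 8.3 + 14.9) = 14.9/(s + 23.2).
Time constant τ = 1/23.2 = 0.0431 s.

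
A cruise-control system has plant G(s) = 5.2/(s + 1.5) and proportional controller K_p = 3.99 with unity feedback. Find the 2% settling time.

T_s ≈ 0.18 s

Closed-loop transfer function: T(s) = K_p·G(s)/(1 + K_p·G(s)) = 20.75/(s + 1.5 + 20.75) = 20.75/(s + 22.25).
Time constant τ = 1/22.25 = 0.04495 s, so the 2% settling time is about 4τ = 0.18 s.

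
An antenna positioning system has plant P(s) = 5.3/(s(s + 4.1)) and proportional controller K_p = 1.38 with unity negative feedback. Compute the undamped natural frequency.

1 + K_p·P(s) = 0 gives s² + 4.1s + 7.314 = 0.
So ω_n² = 7.314 ⇒ ω_n = 2.704 rad/s, and ζ = 4.1/(2ω_n) = 0.758.

ω_n = 2.7 rad/s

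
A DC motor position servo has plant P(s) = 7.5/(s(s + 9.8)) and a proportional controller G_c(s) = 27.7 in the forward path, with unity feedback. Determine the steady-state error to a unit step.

0

The open loop G_c(s)P(s) has a pole at the origin (type 1), so the static position error constant is infinite and e_ss = 1/(1+∞) = 0.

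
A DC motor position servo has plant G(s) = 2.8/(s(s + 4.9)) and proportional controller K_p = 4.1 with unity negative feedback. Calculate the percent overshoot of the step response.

From 1 + K_pG(s) = 0: s² + 4.9s + 11.48 = 0 ⇒ ω_n = 3.388, ζ = 0.7231.
%OS = 100·exp(−πζ/√(1−ζ²)) = 100·exp(−π·0.7231/√0.4771) = 3.73%.

3.73%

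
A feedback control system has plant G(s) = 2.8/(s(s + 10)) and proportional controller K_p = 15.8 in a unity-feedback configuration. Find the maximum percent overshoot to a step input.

2.78%

From 1 + K_pG(s) = 0: s² + 10s + 44.24 = 0 ⇒ ω_n = 6.651, ζ = 0.7517.
%OS = 100·exp(−πζ/√(1−ζ²)) = 100·exp(−π·0.7517/√0.4349) = 2.78%.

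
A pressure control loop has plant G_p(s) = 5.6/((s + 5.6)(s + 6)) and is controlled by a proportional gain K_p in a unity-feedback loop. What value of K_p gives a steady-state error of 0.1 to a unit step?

K_p = 54

For a type-0 loop with proportional control, e_ss = 1/(1 + K_p·G_p(0)).
G_p(0) = 0.1667. Require 1/(1 + K_p·0.1667) = 0.1, so 1 + 0.1667·K_p = 10.
K_p = (10 − 1)/0.1667 = 54.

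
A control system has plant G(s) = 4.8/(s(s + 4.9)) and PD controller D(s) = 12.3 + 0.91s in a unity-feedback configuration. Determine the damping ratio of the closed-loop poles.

ζ = 0.603

Forward path: (12.3 + 0.91s)·4.8/(s(s+4.9)). The closed-loop characteristic equation is s² + (4.9 + 4.8·0.91)s + 4.8·12.3 = 0.
That is s² + 9.268s + 59.04 = 0, so ω_n = 7.684 rad/s and ζ = 9.268/(2·7.684) = 0.6031.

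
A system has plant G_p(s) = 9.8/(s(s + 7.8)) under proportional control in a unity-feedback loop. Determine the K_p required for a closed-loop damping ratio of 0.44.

K_p = 8.02

Closed-loop characteristic equation: s² + 7.8s + K_p·9.8 = 0.
So ω_n = √(9.8K_p) and 2ζω_n = 7.8, giving ζ = 7.8/(2√(9.8K_p)).
Setting ζ = 0.44: √(9.8K_p) = 7.8/(2·0.44) = 8.864, so K_p = 78.56/9.8 = 8.02.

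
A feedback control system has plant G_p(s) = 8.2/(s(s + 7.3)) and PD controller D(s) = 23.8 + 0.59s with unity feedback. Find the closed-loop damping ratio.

ζ = 0.434

Forward path: (23.8 + 0.59s)·8.2/(s(s+7.3)). The closed-loop characteristic equation is s² + (7.3 + 8.2·0.59)s + 8.2·23.8 = 0.
That is s² + 12.14s + 195.2 = 0, so ω_n = 13.97 rad/s and ζ = 12.14/(2·13.97) = 0.4344.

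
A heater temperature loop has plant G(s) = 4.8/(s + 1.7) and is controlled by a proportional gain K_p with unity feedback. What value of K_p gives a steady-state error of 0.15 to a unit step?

K_p = 2.01

For a type-0 loop with proportional control, e_ss = 1/(1 + K_p·G(0)).
G(0) = 2.824. Require 1/(1 + K_p·2.824) = 0.15, so 1 + 2.824·K_p = 6.667.
K_p = (6.667 − 1)/2.824 = 2.01.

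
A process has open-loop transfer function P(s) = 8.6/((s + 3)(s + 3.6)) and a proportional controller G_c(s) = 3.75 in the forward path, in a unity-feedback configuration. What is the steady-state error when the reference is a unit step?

The loop is type 0. Static position error constant K_pos = G_c(0)·P(0) = 3.75·0.7963 = 2.986.
Steady-state error to a unit step: e_ss = 1/(1+K_pos) = 1/3.986 = 0.251.

0.251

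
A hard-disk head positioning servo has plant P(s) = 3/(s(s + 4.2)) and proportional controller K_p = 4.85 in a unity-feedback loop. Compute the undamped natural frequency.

The closed-loop denominator is s(s+4.2) + 4.85·3 = s² + 4.2s + 14.55.
Matching s² + 2ζω_n s + ω_n²: ω_n = √14.55 = 3.814 rad/s and 2ζω_n = 4.2, so ζ = 4.2/(2·3.814) = 0.551.

ω_n = 3.81 rad/s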